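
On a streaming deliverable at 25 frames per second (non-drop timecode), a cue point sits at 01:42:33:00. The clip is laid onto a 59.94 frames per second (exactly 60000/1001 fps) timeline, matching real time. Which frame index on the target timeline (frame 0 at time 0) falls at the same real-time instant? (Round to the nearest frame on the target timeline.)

frame 368811

Source frame index: (1×3600 + 42×60 + 33) × 25 + 0 = 153825.
Real time: 153825 / (25) = 6153 s.
Target frame: (6153) × (60000/1001) = 52740000/143 ≈ 368811.189 → 368811.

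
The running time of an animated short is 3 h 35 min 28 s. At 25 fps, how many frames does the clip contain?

323200 frames

3 h 35 min 28 s = 12928 s.
Frames = 12928 × 25 = 323200.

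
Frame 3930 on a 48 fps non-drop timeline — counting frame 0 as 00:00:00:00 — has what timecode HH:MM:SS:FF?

3930 ÷ 48 = 81 full seconds, remainder 42 frames.
81 s = 0 h 1 min 21 s.
Timecode: 00:01:21:42.

00:01:21:42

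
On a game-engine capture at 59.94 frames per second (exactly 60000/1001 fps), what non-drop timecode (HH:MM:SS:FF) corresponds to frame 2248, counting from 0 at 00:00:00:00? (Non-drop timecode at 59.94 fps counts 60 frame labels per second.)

2248 ÷ 60 = 37 full seconds, remainder 28 frames.
37 s = 0 h 0 min 37 s.
Timecode: 00:00:37:28.

00:00:37:28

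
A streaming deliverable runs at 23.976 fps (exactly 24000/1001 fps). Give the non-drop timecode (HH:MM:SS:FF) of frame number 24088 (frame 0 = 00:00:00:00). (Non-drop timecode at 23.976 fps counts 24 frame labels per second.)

24088 ÷ 24 = 1003 full seconds, remainder 16 frames.
1003 s = 0 h 16 min 43 s.
Timecode: 00:16:43:16.

00:16:43:16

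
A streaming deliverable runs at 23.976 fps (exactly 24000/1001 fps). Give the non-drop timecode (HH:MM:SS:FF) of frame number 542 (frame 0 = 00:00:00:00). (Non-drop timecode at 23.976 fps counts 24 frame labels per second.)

00:00:22:14

542 ÷ 24 = 22 full seconds, remainder 14 frames.
22 s = 0 h 0 min 22 s.
Timecode: 00:00:22:14.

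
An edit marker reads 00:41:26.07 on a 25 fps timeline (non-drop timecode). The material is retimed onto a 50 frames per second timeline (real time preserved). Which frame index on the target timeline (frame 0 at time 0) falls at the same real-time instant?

frame 124314

Source frame index: (0×3600 + 41×60 + 26) × 25 + 7 = 62157.
Real time: 62157 / (25) = 62157/25 s.
Target frame: (62157/25) × (50) = 124314.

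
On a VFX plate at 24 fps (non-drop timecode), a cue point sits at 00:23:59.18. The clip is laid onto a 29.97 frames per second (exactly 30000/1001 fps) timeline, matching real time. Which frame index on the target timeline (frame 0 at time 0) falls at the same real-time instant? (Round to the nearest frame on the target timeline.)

Source frame index: (0×3600 + 23×60 + 59) × 24 + 18 = 34554.
Real time: 34554 / (24) = 5759/4 s.
Target frame: (5759/4) × (30000/1001) = 3322500/77 ≈ 43149.351 → 43149.

frame 43149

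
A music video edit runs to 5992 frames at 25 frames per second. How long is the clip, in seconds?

239.68 seconds

Running time = 5992 / (25) = 239.68 s.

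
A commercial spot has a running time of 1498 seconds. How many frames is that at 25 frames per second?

37450 frames

Frames = 1498 × 25 = 37450.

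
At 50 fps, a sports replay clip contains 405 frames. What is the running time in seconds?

Running time = 405 / (50) = 8.1 s.

8.1 seconds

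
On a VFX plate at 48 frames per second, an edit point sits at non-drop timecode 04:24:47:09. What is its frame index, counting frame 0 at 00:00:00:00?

Total seconds to the label: (4 × 3600 + 24 × 60 + 47) = 15887.
Frame index = 15887 × 48 + 9 = 762585.

frame 762585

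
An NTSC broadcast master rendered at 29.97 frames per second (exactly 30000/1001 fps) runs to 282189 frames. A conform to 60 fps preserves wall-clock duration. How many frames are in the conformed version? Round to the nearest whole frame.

564942 frames

Frames at target rate = 282189 × (60) / (30000/1001) = 282471189/500 ≈ 564942.378.
Nearest whole frame: 564942.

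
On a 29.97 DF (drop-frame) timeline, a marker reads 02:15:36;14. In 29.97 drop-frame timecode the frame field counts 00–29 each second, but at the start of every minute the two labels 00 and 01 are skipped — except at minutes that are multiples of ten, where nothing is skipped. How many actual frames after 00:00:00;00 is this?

243850

Complete 10-minute blocks: 13, each 17982 frames → 233766.
Remaining 5 whole minutes in the current block: 1800 + 4 × 1798 = 8992 frames.
Within the current minute: 36 × 30 + 14 − 2 = 1092 (labels ;00/;01 skipped at this minute). Total = 233766 + 8992 + 1092 = 243850.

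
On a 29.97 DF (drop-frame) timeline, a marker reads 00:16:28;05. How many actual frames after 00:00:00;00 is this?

Complete 10-minute blocks: 1, each 17982 frames → 17982.
Remaining 6 whole minutes in the current block: 1800 + 5 × 1798 = 10790 frames.
Within the current minute: 28 × 30 + 5 − 2 = 843 (labels ;00/;01 skipped at this minute). Total = 17982 + 10790 + 843 = 29615.

29615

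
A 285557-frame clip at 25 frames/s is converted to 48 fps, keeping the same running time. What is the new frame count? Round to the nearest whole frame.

Frames at target rate = 285557 × (48) / (25) = 13706736/25 ≈ 548269.440.
Nearest whole frame: 548269.

548269 frames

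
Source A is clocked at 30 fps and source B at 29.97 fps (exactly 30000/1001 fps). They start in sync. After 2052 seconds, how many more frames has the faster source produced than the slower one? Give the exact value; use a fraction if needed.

61560/1001 frames

A emits 30 × 2052 = 61560 frames; B emits 30000/1001 × 2052 = 61560000/1001.
Difference = 61560/1001 frames (≈ 61.4985); B is behind A.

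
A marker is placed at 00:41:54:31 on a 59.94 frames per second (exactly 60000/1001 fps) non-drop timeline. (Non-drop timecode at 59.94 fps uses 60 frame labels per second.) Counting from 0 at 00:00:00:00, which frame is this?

150871

Total seconds to the label: (0 × 3600 + 41 × 60 + 54) = 2514.
Frame index = 2514 × 60 + 31 = 150871.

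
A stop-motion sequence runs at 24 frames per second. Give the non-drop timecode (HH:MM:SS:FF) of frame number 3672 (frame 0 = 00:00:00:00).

00:02:33:00

3672 ÷ 24 = 153 full seconds, remainder 0 frames.
153 s = 0 h 2 min 33 s.
Timecode: 00:02:33:00.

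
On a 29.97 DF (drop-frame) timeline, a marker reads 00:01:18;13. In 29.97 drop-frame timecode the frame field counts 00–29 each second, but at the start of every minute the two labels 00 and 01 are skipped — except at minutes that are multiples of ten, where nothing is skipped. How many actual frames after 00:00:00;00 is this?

As if non-drop at 30 labels/s: (0 × 3600 + 1 × 60 + 18) × 30 + 13 = 2353.
Minute boundaries passed: 1; those not divisible by 10: 1 − 0 = 1; dropped labels = 2 × 1 = 2.
Actual frame index = 2353 − 2 = 2351.

2351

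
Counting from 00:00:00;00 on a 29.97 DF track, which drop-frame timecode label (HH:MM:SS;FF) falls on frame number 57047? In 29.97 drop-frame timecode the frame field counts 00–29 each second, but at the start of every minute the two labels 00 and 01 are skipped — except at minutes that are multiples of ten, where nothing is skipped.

00:31:43;13

Ten DF minutes hold 17982 frames, so frame 57047 lies in block 3 (frames 53946–71927) with 3101 frames into that block.
The block's first minute is 1800 frames and the rest 1798 each; 3101 frames reaches minute 1, so 3 × 18 + 1 × 2 = 56 labels have been skipped so far.
Adding those back, label number 57047 + 56 = 57103 at 30 labels/s is 1903 s + 13 f = 0 h 31 min 43 s frame 13, i.e. 00:31:43;13.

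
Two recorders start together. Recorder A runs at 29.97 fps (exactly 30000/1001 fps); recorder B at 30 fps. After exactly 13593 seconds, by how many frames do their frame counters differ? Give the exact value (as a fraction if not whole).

407790/1001 frames

A emits 30000/1001 × 13593 = 407790000/1001 frames; B emits 30 × 13593 = 407790.
Difference = 407790/1001 frames (≈ 407.3826); B is ahead of A.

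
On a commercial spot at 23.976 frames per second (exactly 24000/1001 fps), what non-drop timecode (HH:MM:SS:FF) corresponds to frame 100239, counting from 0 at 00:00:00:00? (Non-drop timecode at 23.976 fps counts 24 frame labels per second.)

100239 ÷ 24 = 4176 full seconds, remainder 15 frames.
4176 s = 1 h 9 min 36 s.
Timecode: 01:09:36:15.

01:09:36:15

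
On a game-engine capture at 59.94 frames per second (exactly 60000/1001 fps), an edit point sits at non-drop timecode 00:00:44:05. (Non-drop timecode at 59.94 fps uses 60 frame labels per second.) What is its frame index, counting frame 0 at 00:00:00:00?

2645

Total seconds to the label: (0 × 3600 + 0 × 60 + 44) = 44.
Frame index = 44 × 60 + 5 = 2645.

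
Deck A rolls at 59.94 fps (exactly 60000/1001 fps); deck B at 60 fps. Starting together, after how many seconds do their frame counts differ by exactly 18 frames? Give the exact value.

300.3 seconds

The gap grows by |60 − 60000/1001| = 60/1001 frames per second.
Time for a 18-frame gap: 18 ÷ (60/1001) = 300.3 s.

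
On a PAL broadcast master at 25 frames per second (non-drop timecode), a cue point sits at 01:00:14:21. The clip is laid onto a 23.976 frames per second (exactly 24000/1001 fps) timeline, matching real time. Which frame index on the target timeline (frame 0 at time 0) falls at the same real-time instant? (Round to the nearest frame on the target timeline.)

frame 86669

Source frame index: (1×3600 + 0×60 + 14) × 25 + 21 = 90371.
Real time: 90371 / (25) = 90371/25 s.
Target frame: (90371/25) × (24000/1001) = 86756160/1001 ≈ 86669.491 → 86669.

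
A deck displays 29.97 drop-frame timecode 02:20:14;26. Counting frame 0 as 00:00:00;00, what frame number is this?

252194

Complete 10-minute blocks: 14, each 17982 frames → 251748.
Remaining 0 whole minutes in the current block: 0 frames.
Within the current minute: 14 × 30 + 26 = 446. Total = 251748 + 0 + 446 = 252194.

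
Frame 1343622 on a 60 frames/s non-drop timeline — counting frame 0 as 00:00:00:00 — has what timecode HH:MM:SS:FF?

06:13:13:42

1343622 ÷ 60 = 22393 full seconds, remainder 42 frames.
22393 s = 6 h 13 min 13 s.
Timecode: 06:13:13:42.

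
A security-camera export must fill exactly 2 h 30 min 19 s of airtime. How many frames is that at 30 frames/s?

270570 frames

2 h 30 min 19 s = 9019 s.
Frames = 9019 × 30 = 270570.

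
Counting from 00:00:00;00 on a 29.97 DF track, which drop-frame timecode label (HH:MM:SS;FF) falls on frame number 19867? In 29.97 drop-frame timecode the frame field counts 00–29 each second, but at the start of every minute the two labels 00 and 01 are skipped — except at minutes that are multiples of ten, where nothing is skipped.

Ten DF minutes hold 17982 frames, so frame 19867 lies in block 1 (frames 17982–35963) with 1885 frames into that block.
The block's first minute is 1800 frames and the rest 1798 each; 1885 frames reaches minute 1, so 1 × 18 + 1 × 2 = 20 labels have been skipped so far.
Adding those back, label number 19867 + 20 = 19887 at 30 labels/s is 662 s + 27 f = 0 h 11 min 2 s frame 27, i.e. 00:11:02;27.

00:11:02;27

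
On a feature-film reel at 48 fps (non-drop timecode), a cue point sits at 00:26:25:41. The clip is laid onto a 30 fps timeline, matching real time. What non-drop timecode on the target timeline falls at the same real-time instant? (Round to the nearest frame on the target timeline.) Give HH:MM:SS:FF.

Source frame index: (0×3600 + 26×60 + 25) × 48 + 41 = 76121.
Real time: 76121 / (48) = 76121/48 s.
Target frame: (76121/48) × (30) = 380605/8 ≈ 47575.625 → 47576.
At 30 labels/s: frame 47576 → 00:26:25:26.

00:26:25:26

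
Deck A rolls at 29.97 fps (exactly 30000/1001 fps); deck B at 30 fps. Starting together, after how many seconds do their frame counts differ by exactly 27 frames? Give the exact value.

The gap grows by |30 − 30000/1001| = 30/1001 frames per second.
Time for a 27-frame gap: 27 ÷ (30/1001) = 900.9 s.

900.9 seconds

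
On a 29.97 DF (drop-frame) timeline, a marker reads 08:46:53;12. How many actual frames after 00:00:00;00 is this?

947454

Complete 10-minute blocks: 52, each 17982 frames → 935064.
Remaining 6 whole minutes in the current block: 1800 + 5 × 1798 = 10790 frames.
Within the current minute: 53 × 30 + 12 − 2 = 1600 (labels ;00/;01 skipped at this minute). Total = 935064 + 10790 + 1600 = 947454.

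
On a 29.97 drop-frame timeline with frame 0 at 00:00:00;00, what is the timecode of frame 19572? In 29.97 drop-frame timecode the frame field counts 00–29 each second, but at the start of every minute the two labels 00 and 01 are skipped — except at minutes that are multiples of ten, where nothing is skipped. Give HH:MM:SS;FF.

Ten DF minutes hold 17982 frames, so frame 19572 lies in block 1 (frames 17982–35963) with 1590 frames into that block.
The block's first minute is 1800 frames and the rest 1798 each; 1590 frames reaches minute 0, so 1 × 18 + 0 × 2 = 18 labels have been skipped so far.
Adding those back, label number 19572 + 18 = 19590 at 30 labels/s is 653 s + 0 f = 0 h 10 min 53 s frame 0, i.e. 00:10:53;00.

00:10:53;00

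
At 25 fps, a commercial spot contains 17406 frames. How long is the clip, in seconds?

Running time = 17406 / (25) = 696.24 s.

696.24 seconds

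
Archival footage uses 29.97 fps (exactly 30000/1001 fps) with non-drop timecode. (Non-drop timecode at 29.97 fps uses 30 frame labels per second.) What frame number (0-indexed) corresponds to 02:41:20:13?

290413

Total seconds to the label: (2 × 3600 + 41 × 60 + 20) = 9680.
Frame index = 9680 × 30 + 13 = 290413.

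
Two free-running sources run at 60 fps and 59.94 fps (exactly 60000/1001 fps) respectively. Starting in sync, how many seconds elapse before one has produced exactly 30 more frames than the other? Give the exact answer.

500.5 seconds

The gap grows by |60000/1001 − 60| = 60/1001 frames per second.
Time for a 30-frame gap: 30 ÷ (60/1001) = 500.5 s.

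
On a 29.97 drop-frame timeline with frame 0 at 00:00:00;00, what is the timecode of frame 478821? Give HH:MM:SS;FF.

Ten DF minutes hold 17982 frames, so frame 478821 lies in block 26 (frames 467532–485513) with 11289 frames into that block.
The block's first minute is 1800 frames and the rest 1798 each; 11289 frames reaches minute 6, so 26 × 18 + 6 × 2 = 480 labels have been skipped so far.
Adding those back, label number 478821 + 480 = 479301 at 30 labels/s is 15976 s + 21 f = 4 h 26 min 16 s frame 21, i.e. 04:26:16;21.

04:26:16;21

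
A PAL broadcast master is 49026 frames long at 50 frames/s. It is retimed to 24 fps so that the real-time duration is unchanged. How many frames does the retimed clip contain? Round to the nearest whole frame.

23532 frames

Frames at target rate = 49026 × (24) / (50) = 588312/25 ≈ 23532.480.
Nearest whole frame: 23532.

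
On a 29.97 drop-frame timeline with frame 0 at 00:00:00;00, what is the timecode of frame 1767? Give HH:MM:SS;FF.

00:00:58;27

Ten DF minutes hold 17982 frames, so frame 1767 lies in block 0 (frames 0–17981) with 1767 frames into that block.
The block's first minute is 1800 frames and the rest 1798 each; 1767 frames reaches minute 0, so 0 × 18 + 0 × 2 = 0 labels have been skipped so far.
Adding those back, label number 1767 + 0 = 1767 at 30 labels/s is 58 s + 27 f = 0 h 0 min 58 s frame 27, i.e. 00:00:58;27.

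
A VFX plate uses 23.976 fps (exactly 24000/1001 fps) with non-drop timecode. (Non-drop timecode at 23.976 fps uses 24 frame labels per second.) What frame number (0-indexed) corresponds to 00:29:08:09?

frame 41961

Total seconds to the label: (0 × 3600 + 29 × 60 + 8) = 1748.
Frame index = 1748 × 24 + 9 = 41961.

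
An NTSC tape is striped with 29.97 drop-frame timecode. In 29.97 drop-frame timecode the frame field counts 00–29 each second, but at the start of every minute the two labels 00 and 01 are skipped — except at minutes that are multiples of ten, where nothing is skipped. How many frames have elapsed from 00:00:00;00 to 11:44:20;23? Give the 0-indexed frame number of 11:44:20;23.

Complete 10-minute blocks: 70, each 17982 frames → 1258740.
Remaining 4 whole minutes in the current block: 1800 + 3 × 1798 = 7194 frames.
Within the current minute: 20 × 30 + 23 − 2 = 621 (labels ;00/;01 skipped at this minute). Total = 1258740 + 7194 + 621 = 1266555.

1266555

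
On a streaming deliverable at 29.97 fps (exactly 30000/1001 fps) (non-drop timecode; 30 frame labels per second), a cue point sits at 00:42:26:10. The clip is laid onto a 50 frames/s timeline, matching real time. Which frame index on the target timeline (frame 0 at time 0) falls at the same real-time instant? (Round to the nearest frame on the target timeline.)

Source frame index: (0×3600 + 42×60 + 26) × 30 + 10 = 76390.
Real time: 76390 / (30000/1001) = 7646639/3000 s.
Target frame: (7646639/3000) × (50) = 7646639/60 ≈ 127443.983 → 127444.

frame 127444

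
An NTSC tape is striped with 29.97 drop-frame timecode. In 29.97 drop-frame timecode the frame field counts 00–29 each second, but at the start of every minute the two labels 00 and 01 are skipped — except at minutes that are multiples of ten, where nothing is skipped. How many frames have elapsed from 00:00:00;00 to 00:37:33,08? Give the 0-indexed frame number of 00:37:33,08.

67530

Complete 10-minute blocks: 3, each 17982 frames → 53946.
Remaining 7 whole minutes in the current block: 1800 + 6 × 1798 = 12588 frames.
Within the current minute: 33 × 30 + 8 − 2 = 996 (labels ;00/;01 skipped at this minute). Total = 53946 + 12588 + 996 = 67530.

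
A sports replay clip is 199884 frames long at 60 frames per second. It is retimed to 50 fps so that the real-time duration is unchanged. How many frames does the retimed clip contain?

166570 frames

Target frames = source frames × (target rate / source rate) = 199884 × (50)/(60) = 199884 × 5/6 = 166570.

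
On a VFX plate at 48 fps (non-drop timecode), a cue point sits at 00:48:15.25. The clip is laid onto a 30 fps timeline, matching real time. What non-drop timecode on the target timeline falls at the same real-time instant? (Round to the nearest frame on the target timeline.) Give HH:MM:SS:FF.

Source frame index: (0×3600 + 48×60 + 15) × 48 + 25 = 138985.
Real time: 138985 / (48) = 138985/48 s.
Target frame: (138985/48) × (30) = 694925/8 ≈ 86865.625 → 86866.
At 30 labels/s: frame 86866 → 00:48:15:16.

00:48:15:16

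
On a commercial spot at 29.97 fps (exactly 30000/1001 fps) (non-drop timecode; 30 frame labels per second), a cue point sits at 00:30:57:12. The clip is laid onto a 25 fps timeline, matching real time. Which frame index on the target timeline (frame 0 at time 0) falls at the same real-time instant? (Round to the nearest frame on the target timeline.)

frame 46481

Source frame index: (0×3600 + 30×60 + 57) × 30 + 12 = 55722.
Real time: 55722 / (30000/1001) = 9296287/5000 s.
Target frame: (9296287/5000) × (25) = 9296287/200 ≈ 46481.435 → 46481.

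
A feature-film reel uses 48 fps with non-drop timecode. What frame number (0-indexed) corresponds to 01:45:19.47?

303359

Total seconds to the label: (1 × 3600 + 45 × 60 + 19) = 6319.
Frame index = 6319 × 48 + 47 = 303359.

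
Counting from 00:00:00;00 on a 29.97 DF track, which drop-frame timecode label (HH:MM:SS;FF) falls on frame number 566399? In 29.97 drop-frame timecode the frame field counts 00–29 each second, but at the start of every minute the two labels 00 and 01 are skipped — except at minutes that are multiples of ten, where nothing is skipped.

05:14:58;25

Each 10-minute DF block holds 10 × 60 × 30 − 9 × 2 = 17982 frames. 566399 ÷ 17982 → 31 full blocks, remainder 8957.
Within the partial block the first minute is 1800 frames and each further minute 1798, so 4 further minute boundaries passed. Total skipped labels = 18 × 31 + 2 × 4 = 566.
Non-drop label index = 566399 + 566 = 566965; at 30 labels/s that is 05:14:58:25, i.e. DF 05:14:58;25.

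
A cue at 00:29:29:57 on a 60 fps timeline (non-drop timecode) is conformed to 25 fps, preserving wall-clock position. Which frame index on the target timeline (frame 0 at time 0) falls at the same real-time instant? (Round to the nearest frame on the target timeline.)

Source frame index: (0×3600 + 29×60 + 29) × 60 + 57 = 106197.
Real time: 106197 / (60) = 35399/20 s.
Target frame: (35399/20) × (25) = 176995/4 ≈ 44248.750 → 44249.

frame 44249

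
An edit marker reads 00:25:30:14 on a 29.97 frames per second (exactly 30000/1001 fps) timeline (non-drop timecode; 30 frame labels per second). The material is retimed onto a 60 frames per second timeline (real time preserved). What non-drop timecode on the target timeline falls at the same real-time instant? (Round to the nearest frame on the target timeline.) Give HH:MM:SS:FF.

00:25:32:00

Source frame index: (0×3600 + 25×60 + 30) × 30 + 14 = 45914.
Real time: 45914 / (30000/1001) = 22979957/15000 s.
Target frame: (22979957/15000) × (60) = 22979957/250 ≈ 91919.828 → 91920.
At 60 labels/s: frame 91920 → 00:25:32:00.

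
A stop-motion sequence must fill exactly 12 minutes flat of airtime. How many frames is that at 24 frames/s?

12 min = 720 s.
Frames = 720 × 24 = 17280.

17280 frames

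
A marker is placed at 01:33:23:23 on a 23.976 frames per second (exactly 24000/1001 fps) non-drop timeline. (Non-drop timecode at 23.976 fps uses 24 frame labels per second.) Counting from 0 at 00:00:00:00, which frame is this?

frame 134495

Total seconds to the label: (1 × 3600 + 33 × 60 + 23) = 5603.
Frame index = 5603 × 24 + 23 = 134495.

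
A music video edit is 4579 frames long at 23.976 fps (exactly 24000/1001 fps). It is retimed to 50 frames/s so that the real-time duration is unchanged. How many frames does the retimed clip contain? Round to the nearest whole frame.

Frames at target rate = 4579 × (50) / (24000/1001) = 4583579/480 ≈ 9549.123.
Nearest whole frame: 9549.

9549 frames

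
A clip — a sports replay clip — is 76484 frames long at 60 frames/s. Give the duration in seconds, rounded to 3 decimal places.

1274.733 seconds

Running time = 76484 × 1/60 = 19121/15 s ≈ 1274.733 s.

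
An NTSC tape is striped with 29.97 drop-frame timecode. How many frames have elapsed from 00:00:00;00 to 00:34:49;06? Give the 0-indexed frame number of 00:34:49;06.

62614

As if non-drop at 30 labels/s: (0 × 3600 + 34 × 60 + 49) × 30 + 6 = 62676.
Minute boundaries passed: 34; those not divisible by 10: 34 − 3 = 31; dropped labels = 2 × 31 = 62.
Actual frame index = 62676 − 62 = 62614.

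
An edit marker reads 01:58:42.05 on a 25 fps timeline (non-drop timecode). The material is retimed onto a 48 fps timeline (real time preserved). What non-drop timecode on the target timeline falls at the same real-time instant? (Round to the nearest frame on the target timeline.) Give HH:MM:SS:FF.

Source frame index: (1×3600 + 58×60 + 42) × 25 + 5 = 178055.
Real time: 178055 / (25) = 35611/5 s.
Target frame: (35611/5) × (48) = 1709328/5 ≈ 341865.600 → 341866.
At 48 labels/s: frame 341866 → 01:58:42:10.

01:58:42:10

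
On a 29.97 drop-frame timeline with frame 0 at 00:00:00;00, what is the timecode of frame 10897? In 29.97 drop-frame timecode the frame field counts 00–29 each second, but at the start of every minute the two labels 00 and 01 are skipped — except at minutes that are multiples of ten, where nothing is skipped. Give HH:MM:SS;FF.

Ten DF minutes hold 17982 frames, so frame 10897 lies in block 0 (frames 0–17981) with 10897 frames into that block.
The block's first minute is 1800 frames and the rest 1798 each; 10897 frames reaches minute 6, so 0 × 18 + 6 × 2 = 12 labels have been skipped so far.
Adding those back, label number 10897 + 12 = 10909 at 30 labels/s is 363 s + 19 f = 0 h 6 min 3 s frame 19, i.e. 00:06:03;19.

00:06:03;19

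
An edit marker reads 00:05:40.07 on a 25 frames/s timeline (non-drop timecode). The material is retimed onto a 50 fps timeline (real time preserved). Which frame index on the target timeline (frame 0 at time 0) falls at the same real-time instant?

Source frame index: (0×3600 + 5×60 + 40) × 25 + 7 = 8507.
Real time: 8507 / (25) = 8507/25 s.
Target frame: (8507/25) × (50) = 17014.

frame 17014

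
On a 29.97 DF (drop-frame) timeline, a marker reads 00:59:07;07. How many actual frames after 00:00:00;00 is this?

Complete 10-minute blocks: 5, each 17982 frames → 89910.
Remaining 9 whole minutes in the current block: 1800 + 8 × 1798 = 16184 frames.
Within the current minute: 7 × 30 + 7 − 2 = 215 (labels ;00/;01 skipped at this minute). Total = 89910 + 16184 + 215 = 106309.

106309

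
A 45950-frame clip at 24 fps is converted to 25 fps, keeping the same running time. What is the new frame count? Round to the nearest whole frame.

47865 frames

Frames at target rate = 45950 × (25) / (24) = 574375/12 ≈ 47864.583.
Nearest whole frame: 47865.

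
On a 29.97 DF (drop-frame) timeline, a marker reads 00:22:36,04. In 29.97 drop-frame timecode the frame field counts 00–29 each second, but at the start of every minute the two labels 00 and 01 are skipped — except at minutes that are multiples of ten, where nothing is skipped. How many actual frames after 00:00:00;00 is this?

40644

As if non-drop at 30 labels/s: (0 × 3600 + 22 × 60 + 36) × 30 + 4 = 40684.
Minute boundaries passed: 22; those not divisible by 10: 22 − 2 = 20; dropped labels = 2 × 20 = 40.
Actual frame index = 40684 − 40 = 40644.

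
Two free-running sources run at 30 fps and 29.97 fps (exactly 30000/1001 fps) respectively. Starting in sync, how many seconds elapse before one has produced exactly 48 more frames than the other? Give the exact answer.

1601.6 seconds

The gap grows by |30000/1001 − 30| = 30/1001 frames per second.
Time for a 48-frame gap: 48 ÷ (30/1001) = 1601.6 s.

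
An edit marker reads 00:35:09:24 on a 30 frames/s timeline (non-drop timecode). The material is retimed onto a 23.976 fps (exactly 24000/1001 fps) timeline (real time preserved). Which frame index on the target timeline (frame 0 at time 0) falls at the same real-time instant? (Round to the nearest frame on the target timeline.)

frame 50585

Source frame index: (0×3600 + 35×60 + 9) × 30 + 24 = 63294.
Real time: 63294 / (30) = 10549/5 s.
Target frame: (10549/5) × (24000/1001) = 657600/13 ≈ 50584.615 → 50585.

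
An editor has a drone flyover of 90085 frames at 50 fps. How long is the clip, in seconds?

1801.7 seconds

Running time = 90085 / (50) = 1801.7 s.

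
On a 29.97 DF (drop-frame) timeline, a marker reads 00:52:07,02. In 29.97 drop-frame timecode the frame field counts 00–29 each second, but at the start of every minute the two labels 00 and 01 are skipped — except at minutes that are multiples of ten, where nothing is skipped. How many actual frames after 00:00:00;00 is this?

93718

Complete 10-minute blocks: 5, each 17982 frames → 89910.
Remaining 2 whole minutes in the current block: 1800 + 1 × 1798 = 3598 frames.
Within the current minute: 7 × 30 + 2 − 2 = 210 (labels ;00/;01 skipped at this minute). Total = 89910 + 3598 + 210 = 93718.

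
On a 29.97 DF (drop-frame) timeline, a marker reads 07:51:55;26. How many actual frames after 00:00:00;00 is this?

848628

Complete 10-minute blocks: 47, each 17982 frames → 845154.
Remaining 1 whole minute in the current block: 1800 + 0 × 1798 = 1800 frames.
Within the current minute: 55 × 30 + 26 − 2 = 1674 (labels ;00/;01 skipped at this minute). Total = 845154 + 1800 + 1674 = 848628.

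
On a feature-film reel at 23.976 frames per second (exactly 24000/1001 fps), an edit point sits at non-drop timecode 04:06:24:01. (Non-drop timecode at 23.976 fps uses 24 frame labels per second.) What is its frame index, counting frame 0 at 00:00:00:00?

Total seconds to the label: (4 × 3600 + 6 × 60 + 24) = 14784.
Frame index = 14784 × 24 + 1 = 354817.

frame 354817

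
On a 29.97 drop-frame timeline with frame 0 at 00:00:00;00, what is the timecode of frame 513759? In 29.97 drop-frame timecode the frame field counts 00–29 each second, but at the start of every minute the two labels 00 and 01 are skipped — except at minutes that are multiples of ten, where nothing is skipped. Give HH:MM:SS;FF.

Ten DF minutes hold 17982 frames, so frame 513759 lies in block 28 (frames 503496–521477) with 10263 frames into that block.
The block's first minute is 1800 frames and the rest 1798 each; 10263 frames reaches minute 5, so 28 × 18 + 5 × 2 = 514 labels have been skipped so far.
Adding those back, label number 513759 + 514 = 514273 at 30 labels/s is 17142 s + 13 f = 4 h 45 min 42 s frame 13, i.e. 04:45:42;13.

04:45:42;13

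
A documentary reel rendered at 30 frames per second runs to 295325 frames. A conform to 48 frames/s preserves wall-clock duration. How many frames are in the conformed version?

Target frames = source frames × (target rate / source rate) = 295325 × (48)/(30) = 295325 × 8/5 = 472520.

472520 frames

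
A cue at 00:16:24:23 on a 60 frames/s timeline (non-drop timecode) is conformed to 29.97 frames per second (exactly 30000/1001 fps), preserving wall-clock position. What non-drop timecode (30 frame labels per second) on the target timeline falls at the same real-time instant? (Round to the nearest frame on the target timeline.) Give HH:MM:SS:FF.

Source frame index: (0×3600 + 16×60 + 24) × 60 + 23 = 59063.
Real time: 59063 / (60) = 59063/60 s.
Target frame: (59063/60) × (30000/1001) = 29531500/1001 ≈ 29501.998 → 29502.
At 30 labels/s: frame 29502 → 00:16:23:12.

00:16:23:12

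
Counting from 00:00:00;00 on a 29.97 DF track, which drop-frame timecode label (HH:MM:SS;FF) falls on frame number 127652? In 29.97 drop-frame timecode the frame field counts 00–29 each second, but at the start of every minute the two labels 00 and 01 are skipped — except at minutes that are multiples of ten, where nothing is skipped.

01:10:59;08

Ten DF minutes hold 17982 frames, so frame 127652 lies in block 7 (frames 125874–143855) with 1778 frames into that block.
The block's first minute is 1800 frames and the rest 1798 each; 1778 frames reaches minute 0, so 7 × 18 + 0 × 2 = 126 labels have been skipped so far.
Adding those back, label number 127652 + 126 = 127778 at 30 labels/s is 4259 s + 8 f = 1 h 10 min 59 s frame 8, i.e. 01:10:59;08.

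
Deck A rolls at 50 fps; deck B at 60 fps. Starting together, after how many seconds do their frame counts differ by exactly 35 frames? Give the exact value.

3.5 seconds

The gap grows by |60 − 50| = 10 frames per second.
Time for a 35-frame gap: 35 ÷ (10) = 3.5 s.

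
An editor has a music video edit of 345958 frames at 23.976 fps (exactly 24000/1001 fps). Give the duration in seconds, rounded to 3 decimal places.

Running time = 345958 × 1001/24000 = 173151979/12000 s ≈ 14429.332 s.

14429.332 seconds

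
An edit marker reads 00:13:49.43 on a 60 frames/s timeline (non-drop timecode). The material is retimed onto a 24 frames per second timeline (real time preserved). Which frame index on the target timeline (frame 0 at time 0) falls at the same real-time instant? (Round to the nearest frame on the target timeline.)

frame 19913

Source frame index: (0×3600 + 13×60 + 49) × 60 + 43 = 49783.
Real time: 49783 / (60) = 49783/60 s.
Target frame: (49783/60) × (24) = 99566/5 ≈ 19913.200 → 19913.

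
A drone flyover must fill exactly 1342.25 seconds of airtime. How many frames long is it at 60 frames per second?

80535 frames

Frames = 1342.25 × 60 = 80535.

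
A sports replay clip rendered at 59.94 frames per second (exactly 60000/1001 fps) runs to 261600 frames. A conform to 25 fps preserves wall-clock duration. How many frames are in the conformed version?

109109 frames

Target frames = source frames × (target rate / source rate) = 261600 × (25)/(60000/1001) = 261600 × 1001/2400 = 109109.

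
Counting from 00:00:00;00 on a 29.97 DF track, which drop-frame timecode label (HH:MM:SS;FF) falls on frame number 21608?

00:12:01;00

Each 10-minute DF block holds 10 × 60 × 30 − 9 × 2 = 17982 frames. 21608 ÷ 17982 → 1 full block, remainder 3626.
Within the partial block the first minute is 1800 frames and each further minute 1798, so 2 further minute boundaries passed. Total skipped labels = 18 × 1 + 2 × 2 = 22.
Non-drop label index = 21608 + 22 = 21630; at 30 labels/s that is 00:12:01:00, i.e. DF 00:12:01;00.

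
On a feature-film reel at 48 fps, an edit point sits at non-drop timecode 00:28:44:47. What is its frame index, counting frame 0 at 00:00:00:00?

frame 82799

Total seconds to the label: (0 × 3600 + 28 × 60 + 44) = 1724.
Frame index = 1724 × 48 + 47 = 82799.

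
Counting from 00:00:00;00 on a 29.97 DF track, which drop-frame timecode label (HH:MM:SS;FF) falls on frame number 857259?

Ten DF minutes hold 17982 frames, so frame 857259 lies in block 47 (frames 845154–863135) with 12105 frames into that block.
The block's first minute is 1800 frames and the rest 1798 each; 12105 frames reaches minute 6, so 47 × 18 + 6 × 2 = 858 labels have been skipped so far.
Adding those back, label number 857259 + 858 = 858117 at 30 labels/s is 28603 s + 27 f = 7 h 56 min 43 s frame 27, i.e. 07:56:43;27.

07:56:43;27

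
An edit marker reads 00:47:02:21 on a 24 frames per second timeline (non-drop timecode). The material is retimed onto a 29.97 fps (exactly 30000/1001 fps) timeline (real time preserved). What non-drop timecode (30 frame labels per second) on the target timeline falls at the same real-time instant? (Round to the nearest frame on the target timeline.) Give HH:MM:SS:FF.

Source frame index: (0×3600 + 47×60 + 2) × 24 + 21 = 67749.
Real time: 67749 / (24) = 22583/8 s.
Target frame: (22583/8) × (30000/1001) = 7698750/91 ≈ 84601.648 → 84602.
At 30 labels/s: frame 84602 → 00:47:00:02.

00:47:00:02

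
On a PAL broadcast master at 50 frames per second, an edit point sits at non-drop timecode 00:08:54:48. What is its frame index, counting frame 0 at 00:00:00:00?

26748

Total seconds to the label: (0 × 3600 + 8 × 60 + 54) = 534.
Frame index = 534 × 50 + 48 = 26748.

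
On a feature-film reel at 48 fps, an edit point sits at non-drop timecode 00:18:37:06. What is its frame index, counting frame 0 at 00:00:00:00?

Total seconds to the label: (0 × 3600 + 18 × 60 + 37) = 1117.
Frame index = 1117 × 48 + 6 = 53622.

frame 53622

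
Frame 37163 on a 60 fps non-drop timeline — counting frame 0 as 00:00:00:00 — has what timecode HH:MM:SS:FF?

00:10:19:23

37163 ÷ 60 = 619 full seconds, remainder 23 frames.
619 s = 0 h 10 min 19 s.
Timecode: 00:10:19:23.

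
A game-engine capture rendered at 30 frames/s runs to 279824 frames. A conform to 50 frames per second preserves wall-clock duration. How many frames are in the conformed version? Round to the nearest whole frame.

Frames at target rate = 279824 × (50) / (30) = 1399120/3 ≈ 466373.333.
Nearest whole frame: 466373.

466373 frames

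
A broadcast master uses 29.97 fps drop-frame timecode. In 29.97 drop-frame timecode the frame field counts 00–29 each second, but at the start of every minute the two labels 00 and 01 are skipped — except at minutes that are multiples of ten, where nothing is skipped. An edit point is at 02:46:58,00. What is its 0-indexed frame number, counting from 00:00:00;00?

As if non-drop at 30 labels/s: (2 × 3600 + 46 × 60 + 58) × 30 + 0 = 300540.
Minute boundaries passed: 166; those not divisible by 10: 166 − 16 = 150; dropped labels = 2 × 150 = 300.
Actual frame index = 300540 − 300 = 300240.

300240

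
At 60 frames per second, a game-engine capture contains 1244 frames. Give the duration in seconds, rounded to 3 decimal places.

20.733 seconds

Running time = 1244 × 1/60 = 311/15 s ≈ 20.733 s.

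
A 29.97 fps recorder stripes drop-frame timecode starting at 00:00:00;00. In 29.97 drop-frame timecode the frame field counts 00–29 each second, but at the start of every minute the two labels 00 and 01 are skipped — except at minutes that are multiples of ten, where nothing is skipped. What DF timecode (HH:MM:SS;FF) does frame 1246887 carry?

Each 10-minute DF block holds 10 × 60 × 30 − 9 × 2 = 17982 frames. 1246887 ÷ 17982 → 69 full blocks, remainder 6129.
Within the partial block the first minute is 1800 frames and each further minute 1798, so 3 further minute boundaries passed. Total skipped labels = 18 × 69 + 2 × 3 = 1248.
Non-drop label index = 1246887 + 1248 = 1248135; at 30 labels/s that is 11:33:24:15, i.e. DF 11:33:24;15.

11:33:24;15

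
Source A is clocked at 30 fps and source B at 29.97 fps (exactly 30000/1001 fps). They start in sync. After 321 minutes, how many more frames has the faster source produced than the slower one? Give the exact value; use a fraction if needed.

321 min = 19260 s.
A emits 30 × 19260 = 577800 frames; B emits 30000/1001 × 19260 = 577800000/1001.
Difference = 577800/1001 frames (≈ 577.2228); B is behind A.

577800/1001 frames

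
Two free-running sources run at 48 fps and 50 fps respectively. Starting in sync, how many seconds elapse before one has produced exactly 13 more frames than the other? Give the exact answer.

6.5 seconds

The gap grows by |50 − 48| = 2 frames per second.
Time for a 13-frame gap: 13 ÷ (2) = 6.5 s.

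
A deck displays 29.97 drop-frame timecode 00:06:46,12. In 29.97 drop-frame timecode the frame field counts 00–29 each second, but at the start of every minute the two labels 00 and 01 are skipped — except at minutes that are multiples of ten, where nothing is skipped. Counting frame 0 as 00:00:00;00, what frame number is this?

As if non-drop at 30 labels/s: (0 × 3600 + 6 × 60 + 46) × 30 + 12 = 12192.
Minute boundaries passed: 6; those not divisible by 10: 6 − 0 = 6; dropped labels = 2 × 6 = 12.
Actual frame index = 12192 − 12 = 12180.

12180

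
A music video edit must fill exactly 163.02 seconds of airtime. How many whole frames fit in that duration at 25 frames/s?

4075 frames

Frames = 163.02 × 25 = 8151/2 ≈ 4075.5000.
Complete frames: 4075.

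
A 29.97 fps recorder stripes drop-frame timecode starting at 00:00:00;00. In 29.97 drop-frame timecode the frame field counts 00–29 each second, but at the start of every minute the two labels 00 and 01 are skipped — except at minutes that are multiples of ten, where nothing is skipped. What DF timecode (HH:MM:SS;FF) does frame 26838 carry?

00:14:55;14

Each 10-minute DF block holds 10 × 60 × 30 − 9 × 2 = 17982 frames. 26838 ÷ 17982 → 1 full block, remainder 8856.
Within the partial block the first minute is 1800 frames and each further minute 1798, so 4 further minute boundaries passed. Total skipped labels = 18 × 1 + 2 × 4 = 26.
Non-drop label index = 26838 + 26 = 26864; at 30 labels/s that is 00:14:55:14, i.e. DF 00:14:55;14.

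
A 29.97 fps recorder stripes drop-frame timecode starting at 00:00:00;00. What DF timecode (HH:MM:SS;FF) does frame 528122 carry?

04:53:41;20

Each 10-minute DF block holds 10 × 60 × 30 − 9 × 2 = 17982 frames. 528122 ÷ 17982 → 29 full blocks, remainder 6644.
Within the partial block the first minute is 1800 frames and each further minute 1798, so 3 further minute boundaries passed. Total skipped labels = 18 × 29 + 2 × 3 = 528.
Non-drop label index = 528122 + 528 = 528650; at 30 labels/s that is 04:53:41:20, i.e. DF 04:53:41;20.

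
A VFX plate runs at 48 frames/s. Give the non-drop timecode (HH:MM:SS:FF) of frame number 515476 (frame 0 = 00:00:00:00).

02:58:59:04

515476 ÷ 48 = 10739 full seconds, remainder 4 frames.
10739 s = 2 h 58 min 59 s.
Timecode: 02:58:59:04.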